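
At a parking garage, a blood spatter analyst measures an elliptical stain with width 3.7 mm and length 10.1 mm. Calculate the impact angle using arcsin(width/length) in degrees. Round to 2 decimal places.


Blood spatter impact angle calculation:
width / length = 3.7 / 10.1 = 0.366337
angle = arcsin(0.366337)
angle = 21.49 degrees

21.49


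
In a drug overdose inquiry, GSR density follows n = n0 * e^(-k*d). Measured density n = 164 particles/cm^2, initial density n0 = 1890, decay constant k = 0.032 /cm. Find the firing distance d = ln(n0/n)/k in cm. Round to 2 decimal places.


GSR distance calculation:
n0/n = 1890 / 164 = 11.52439
ln(n0/n) = 2.444466
d = 2.444466 / 0.032 = 76.39 cm

76.39


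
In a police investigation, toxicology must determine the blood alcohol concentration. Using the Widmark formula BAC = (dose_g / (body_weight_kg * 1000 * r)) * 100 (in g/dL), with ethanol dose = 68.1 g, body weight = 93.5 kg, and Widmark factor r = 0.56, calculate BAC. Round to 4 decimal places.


Applying the Widmark formula:
BAC = (dose_g / (body_wt * 1000 * r)) * 100
Denominator = 93.5 * 1000 * 0.56 = 52360
BAC = (68.1 / 52360) * 100
BAC = 0.1301 g/dL

0.1301


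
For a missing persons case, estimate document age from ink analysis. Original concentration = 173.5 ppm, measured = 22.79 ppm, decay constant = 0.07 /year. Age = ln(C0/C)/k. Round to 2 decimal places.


Document age estimation:
C0/C = 173.5 / 22.79 = 7.612988
ln(C0/C) = 2.029856
t = 2.029856 / 0.07 = 29.00 years

29.00


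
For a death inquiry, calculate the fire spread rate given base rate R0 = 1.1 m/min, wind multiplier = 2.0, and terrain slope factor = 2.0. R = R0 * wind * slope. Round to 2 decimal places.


Fire spread rate calculation:
R = R0 * wind_factor * slope_factor
= 1.1 * 2.0 * 2.0
= 2.2 * 2.0
= 4.40 m/min

4.40


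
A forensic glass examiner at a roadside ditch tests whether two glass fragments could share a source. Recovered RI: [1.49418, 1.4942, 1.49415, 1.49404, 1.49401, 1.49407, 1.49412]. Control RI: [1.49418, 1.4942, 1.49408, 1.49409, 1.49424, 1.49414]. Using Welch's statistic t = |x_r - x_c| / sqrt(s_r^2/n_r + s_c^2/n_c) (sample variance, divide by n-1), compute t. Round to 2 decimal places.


Welch's t-criterion for glass RI comparison:
Recovered mean = sum / n_r = 10.45877 / 7 = 1.49411
Control mean = sum / n_c = 8.96493 / 6 = 1.494155
Recovered sample variance s_r^2 = 5.2e-09
Control sample variance s_c^2 = 3.99e-09
Welch SE (unpooled) = sqrt(s_r^2/n_r + s_c^2/n_c) = sqrt(7.42857e-10 + 6.65e-10) = sqrt(1.40786e-09) = 3.75215e-05
|mean_r - mean_c| = 4.5e-05
t = 4.5e-05 / 3.75215e-05 = 1.20

1.20


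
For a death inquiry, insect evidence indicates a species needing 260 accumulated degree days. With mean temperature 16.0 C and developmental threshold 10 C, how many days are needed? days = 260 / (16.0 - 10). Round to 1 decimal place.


Insect development time:
Effective temperature = avg_temp - T_base = 16.0 - 10 = 6.0 C
Days = ADD / effective_temp = 260 / 6.0 = 43.3 days

43.3


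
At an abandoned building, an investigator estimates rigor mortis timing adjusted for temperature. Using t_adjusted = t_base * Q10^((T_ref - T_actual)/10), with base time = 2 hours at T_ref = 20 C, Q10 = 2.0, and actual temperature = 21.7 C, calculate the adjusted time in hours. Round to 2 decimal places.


Rigor mortis time adjustment:
Exponent = (T_ref - T_actual) / 10 = (20 - 21.7) / 10 = -0.17
Q10 factor = 2.0^-0.17 = 0.88884
t_adjusted = 2 * 0.88884 = 1.78 hours

1.78


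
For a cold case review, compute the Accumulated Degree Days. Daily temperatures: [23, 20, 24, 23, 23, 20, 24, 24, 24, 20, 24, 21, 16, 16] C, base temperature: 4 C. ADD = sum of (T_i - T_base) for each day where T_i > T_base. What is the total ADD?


Computing ADD day by day:
Day 1: max(0, 23 - 4) = 19
Day 2: max(0, 20 - 4) = 16
Day 3: max(0, 24 - 4) = 20
Day 4: max(0, 23 - 4) = 19
Day 5: max(0, 23 - 4) = 19
Day 6: max(0, 20 - 4) = 16
Day 7: max(0, 24 - 4) = 20
Day 8: max(0, 24 - 4) = 20
Day 9: max(0, 24 - 4) = 20
Day 10: max(0, 20 - 4) = 16
Day 11: max(0, 24 - 4) = 20
Day 12: max(0, 21 - 4) = 17
Day 13: max(0, 16 - 4) = 12
Day 14: max(0, 16 - 4) = 12
Total ADD = 246

246


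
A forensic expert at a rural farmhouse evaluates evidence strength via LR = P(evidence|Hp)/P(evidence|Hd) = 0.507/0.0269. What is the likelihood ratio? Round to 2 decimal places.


Likelihood ratio calculation:
LR = P(E|Hp) / P(E|Hd)
LR = 0.507 / 0.0269
LR = 18.85

18.85


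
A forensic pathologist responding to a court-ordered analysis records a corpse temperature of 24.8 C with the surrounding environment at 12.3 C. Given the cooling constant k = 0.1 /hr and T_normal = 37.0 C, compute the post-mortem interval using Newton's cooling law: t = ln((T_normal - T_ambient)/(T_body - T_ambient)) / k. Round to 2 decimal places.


Using Newton's law of cooling:
t = ln((T_normal - T_ambient) / (T_body - T_ambient)) / k
T_normal - T_ambient = 24.7
T_body - T_ambient = 12.5
Ratio = 1.976
ln(ratio) = 0.681075
t = 0.681075 / 0.1 = 6.81 hours

6.81


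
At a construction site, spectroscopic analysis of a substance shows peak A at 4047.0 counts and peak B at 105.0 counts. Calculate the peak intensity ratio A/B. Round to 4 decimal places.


Spectral peak ratio:
Peak A = 4047.0 counts
Peak B = 105.0 counts
Ratio = 4047.0 / 105.0 = 38.5429

38.5429


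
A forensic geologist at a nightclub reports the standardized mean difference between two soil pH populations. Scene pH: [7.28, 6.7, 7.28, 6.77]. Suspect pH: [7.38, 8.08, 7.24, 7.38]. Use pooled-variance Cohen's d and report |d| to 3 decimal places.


Pooled-variance Cohen's d for soil pH comparison:
Scene mean = 28.03 / 4 = 7.0075
Suspect mean = 30.08 / 4 = 7.52
Scene sample variance s_s^2 = 0.099825
Suspect sample variance s_c^2 = 0.143733
Pooled variance = ((n_s-1)*s_s^2 + (n_c-1)*s_c^2) / (n_s + n_c - 2) = 0.121779
Pooled SD = sqrt(0.121779) = 0.348968
Mean difference = -0.5125
|d| = |-0.5125| / 0.348968 = 1.469

1.469


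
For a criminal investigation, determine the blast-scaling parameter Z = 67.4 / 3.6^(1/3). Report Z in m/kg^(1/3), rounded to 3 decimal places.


Scaled distance calculation:
W^(1/3) = 3.6^(1/3) = 1.532619
Z = R / W^(1/3) = 67.4 / 1.532619
Z = 43.977 m/kg^(1/3)

43.977


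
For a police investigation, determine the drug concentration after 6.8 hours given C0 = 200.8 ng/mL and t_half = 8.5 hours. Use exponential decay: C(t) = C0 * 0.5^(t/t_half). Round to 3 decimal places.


Drug concentration decay:
Number of half-lives = t / t_half = 6.8 / 8.5 = 0.8
Decay factor = 0.5^0.8 = 0.57434918
C(t) = 200.8 * 0.57434918 = 115.329 ng/mL

115.329


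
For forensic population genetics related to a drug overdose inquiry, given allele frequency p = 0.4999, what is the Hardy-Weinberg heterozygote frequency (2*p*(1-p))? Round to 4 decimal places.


Hardy-Weinberg heterozygote frequency:
q = 1 - p = 1 - 0.4999 = 0.5001
2pq = 2 * 0.4999 * 0.5001 = 0.5000

0.5000


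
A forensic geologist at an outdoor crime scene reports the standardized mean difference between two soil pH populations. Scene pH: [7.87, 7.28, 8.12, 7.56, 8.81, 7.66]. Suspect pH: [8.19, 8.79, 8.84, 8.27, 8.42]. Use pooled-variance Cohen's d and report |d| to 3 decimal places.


Pooled-variance Cohen's d for soil pH comparison:
Scene mean = 47.3 / 6 = 7.883333
Suspect mean = 42.51 / 5 = 8.502
Scene sample variance s_s^2 = 0.286667
Suspect sample variance s_c^2 = 0.08877
Pooled variance = ((n_s-1)*s_s^2 + (n_c-1)*s_c^2) / (n_s + n_c - 2) = 0.198713
Pooled SD = sqrt(0.198713) = 0.445772
Mean difference = -0.618667
|d| = |-0.618667| / 0.445772 = 1.388

1.388


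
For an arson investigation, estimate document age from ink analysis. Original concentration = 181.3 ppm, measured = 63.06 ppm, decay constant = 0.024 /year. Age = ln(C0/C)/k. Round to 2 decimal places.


Document age estimation:
C0/C = 181.3 / 63.06 = 2.87504
ln(C0/C) = 1.056067
t = 1.056067 / 0.024 = 44.00 years

44.00


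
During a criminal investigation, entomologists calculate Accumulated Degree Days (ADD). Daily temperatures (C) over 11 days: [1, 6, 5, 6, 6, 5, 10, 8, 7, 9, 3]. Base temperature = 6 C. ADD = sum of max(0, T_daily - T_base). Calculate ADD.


Computing ADD day by day:
Day 1: max(0, 1 - 6) = 0
Day 2: max(0, 6 - 6) = 0
Day 3: max(0, 5 - 6) = 0
Day 4: max(0, 6 - 6) = 0
Day 5: max(0, 6 - 6) = 0
Day 6: max(0, 5 - 6) = 0
Day 7: max(0, 10 - 6) = 4
Day 8: max(0, 8 - 6) = 2
Day 9: max(0, 7 - 6) = 1
Day 10: max(0, 9 - 6) = 3
Day 11: max(0, 3 - 6) = 0
Total ADD = 10

10


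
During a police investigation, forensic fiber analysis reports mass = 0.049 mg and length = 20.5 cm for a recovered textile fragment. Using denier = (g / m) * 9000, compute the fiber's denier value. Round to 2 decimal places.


Denier calculation:
Mass in grams = 0.049 mg / 1000 = 0.000049 g
Length in meters = 20.5 cm / 100 = 0.205 m
Linear density = mass / length = 0.000049 / 0.205 = 0.00023902 g/m
Denier = (g/m) * 9000 = 0.00023902 * 9000 = 2.15

2.15


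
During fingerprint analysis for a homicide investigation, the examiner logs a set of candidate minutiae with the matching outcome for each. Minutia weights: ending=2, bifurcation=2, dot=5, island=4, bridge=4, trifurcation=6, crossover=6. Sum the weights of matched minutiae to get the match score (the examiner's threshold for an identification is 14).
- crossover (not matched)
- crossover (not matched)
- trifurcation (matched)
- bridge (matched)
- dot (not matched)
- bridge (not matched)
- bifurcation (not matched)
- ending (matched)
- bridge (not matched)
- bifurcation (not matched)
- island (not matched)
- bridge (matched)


Weighted minutiae match score:
  crossover: not matched, +0
  crossover: not matched, +0
  trifurcation: matched, +6 (running total 6)
  bridge: matched, +4 (running total 10)
  dot: not matched, +0
  bridge: not matched, +0
  bifurcation: not matched, +0
  ending: matched, +2 (running total 12)
  bridge: not matched, +0
  bifurcation: not matched, +0
  island: not matched, +0
  bridge: matched, +4 (running total 16)
Total score = 16
Threshold = 14; verdict = identification

16


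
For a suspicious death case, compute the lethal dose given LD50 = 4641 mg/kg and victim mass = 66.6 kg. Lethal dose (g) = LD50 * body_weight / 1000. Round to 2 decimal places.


Lethal dose calculation:
Lethal dose = LD50 * body_weight / 1000
= 4641 * 66.6 / 1000
= 309090.6 / 1000
= 309.09 g

309.09


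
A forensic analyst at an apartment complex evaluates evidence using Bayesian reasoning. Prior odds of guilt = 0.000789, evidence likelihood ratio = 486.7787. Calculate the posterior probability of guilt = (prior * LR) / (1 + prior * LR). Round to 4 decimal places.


Bayesian evidence evaluation:
Posterior odds = prior_odds * LR = 0.000789 * 486.7787 = 0.3840684
Posterior probability = posterior_odds / (1 + posterior_odds)
= 0.3840684 / (1 + 0.3840684)
= 0.3840684 / 1.3840684
= 0.2775

0.2775


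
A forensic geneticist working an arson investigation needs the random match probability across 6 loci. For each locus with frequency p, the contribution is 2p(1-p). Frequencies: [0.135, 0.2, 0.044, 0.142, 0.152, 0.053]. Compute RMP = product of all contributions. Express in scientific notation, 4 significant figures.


Computing RMP for 6 loci:
Locus 1: 2 * 0.135 * 0.865 = 0.23355
Locus 2: 2 * 0.2 * 0.8 = 0.32
Locus 3: 2 * 0.044 * 0.956 = 0.084128
Locus 4: 2 * 0.142 * 0.858 = 0.243672
Locus 5: 2 * 0.152 * 0.848 = 0.257792
Locus 6: 2 * 0.053 * 0.947 = 0.100382
RMP = 3.965e-05

3.965e-05


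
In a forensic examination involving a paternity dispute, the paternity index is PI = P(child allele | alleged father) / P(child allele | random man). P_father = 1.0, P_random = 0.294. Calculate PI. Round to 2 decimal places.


Paternity Index calculation:
PI = P(allele|father) / P(allele|random)
PI = 1.0 / 0.294
PI = 3.40

3.40


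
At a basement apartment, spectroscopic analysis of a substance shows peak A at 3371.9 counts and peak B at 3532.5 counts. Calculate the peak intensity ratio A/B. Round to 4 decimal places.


Spectral peak ratio:
Peak A = 3371.9 counts
Peak B = 3532.5 counts
Ratio = 3371.9 / 3532.5 = 0.9545

0.9545


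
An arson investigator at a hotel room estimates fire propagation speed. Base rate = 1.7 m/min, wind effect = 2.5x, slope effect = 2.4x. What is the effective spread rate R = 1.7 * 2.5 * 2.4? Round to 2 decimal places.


Fire spread rate calculation:
R = R0 * wind_factor * slope_factor
= 1.7 * 2.5 * 2.4
= 4.25 * 2.4
= 10.20 m/min

10.20


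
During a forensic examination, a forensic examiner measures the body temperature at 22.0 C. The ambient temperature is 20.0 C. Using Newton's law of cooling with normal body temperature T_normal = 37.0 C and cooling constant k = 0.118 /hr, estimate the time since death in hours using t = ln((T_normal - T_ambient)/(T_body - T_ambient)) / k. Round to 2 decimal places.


Using Newton's law of cooling:
t = ln((T_normal - T_ambient) / (T_body - T_ambient)) / k
T_normal - T_ambient = 17.0
T_body - T_ambient = 2.0
Ratio = 8.5
ln(ratio) = 2.140066
t = 2.140066 / 0.118 = 18.14 hours

18.14


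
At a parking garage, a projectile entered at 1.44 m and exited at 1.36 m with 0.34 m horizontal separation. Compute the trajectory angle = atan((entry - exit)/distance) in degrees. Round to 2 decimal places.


Bullet trajectory angle:
Height difference = 1.44 - 1.36 = 0.08 m
angle = atan(0.08 / 0.34)
angle = atan(0.235294)
angle = 13.24 degrees

13.24


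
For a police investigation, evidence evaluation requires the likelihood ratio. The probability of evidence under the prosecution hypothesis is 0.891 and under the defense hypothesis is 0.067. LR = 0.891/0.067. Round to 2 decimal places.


Likelihood ratio calculation:
LR = P(E|Hp) / P(E|Hd)
LR = 0.891 / 0.067
LR = 13.30

13.30


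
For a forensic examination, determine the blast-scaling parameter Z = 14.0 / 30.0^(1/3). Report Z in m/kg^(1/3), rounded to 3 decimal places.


Scaled distance calculation:
W^(1/3) = 30.0^(1/3) = 3.107233
Z = R / W^(1/3) = 14.0 / 3.107233
Z = 4.506 m/kg^(1/3)

4.506


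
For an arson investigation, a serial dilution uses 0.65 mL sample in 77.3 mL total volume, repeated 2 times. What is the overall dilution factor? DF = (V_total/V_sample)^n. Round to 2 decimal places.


Dilution factor calculation:
Single dilution = V_total / V_sample = 77.3 / 0.65 ≈ 118.923077
Number of dilutions = 2
Total DF = (77.3 / 0.65)^2 (full precision, rounded at the end) = 14142.70

14142.70


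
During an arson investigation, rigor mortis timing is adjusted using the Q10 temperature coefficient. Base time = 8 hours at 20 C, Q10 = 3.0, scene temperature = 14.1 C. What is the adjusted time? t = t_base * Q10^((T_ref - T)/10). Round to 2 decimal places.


Rigor mortis time adjustment:
Exponent = (T_ref - T_actual) / 10 = (20 - 14.1) / 10 = 0.59
Q10 factor = 3.0^0.59 = 1.91206
t_adjusted = 8 * 1.91206 = 15.30 hours

15.30


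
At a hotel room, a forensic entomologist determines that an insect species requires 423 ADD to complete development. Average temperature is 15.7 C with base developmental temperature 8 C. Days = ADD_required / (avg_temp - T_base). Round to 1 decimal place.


Insect development time:
Effective temperature = avg_temp - T_base = 15.7 - 8 = 7.7 C
Days = ADD / effective_temp = 423 / 7.7 = 54.9 days

54.9


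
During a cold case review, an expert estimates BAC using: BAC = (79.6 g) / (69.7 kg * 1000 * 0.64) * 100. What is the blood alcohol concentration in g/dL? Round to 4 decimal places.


Applying the Widmark formula:
BAC = (dose_g / (body_wt * 1000 * r)) * 100
Denominator = 69.7 * 1000 * 0.64 = 44608
BAC = (79.6 / 44608) * 100
BAC = 0.1784 g/dL

0.1784


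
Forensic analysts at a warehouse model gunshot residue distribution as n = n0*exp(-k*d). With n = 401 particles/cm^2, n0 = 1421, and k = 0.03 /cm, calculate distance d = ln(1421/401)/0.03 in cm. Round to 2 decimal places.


GSR distance calculation:
n0/n = 1421 / 401 = 3.543641
ln(n0/n) = 1.265155
d = 1.265155 / 0.03 = 42.17 cm

42.17


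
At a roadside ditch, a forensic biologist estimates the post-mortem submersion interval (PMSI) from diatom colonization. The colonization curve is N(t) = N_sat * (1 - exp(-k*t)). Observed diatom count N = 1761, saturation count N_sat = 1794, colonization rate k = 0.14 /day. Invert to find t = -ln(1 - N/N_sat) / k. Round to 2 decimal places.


PMSI from diatom colonization curve:
N / N_sat = 1761 / 1794 = 0.981605
1 - N/N_sat = 0.018395
ln(1 - N/N_sat) = -3.995676
t = -ln(1 - N/N_sat) / k = -(-3.995676) / 0.14 = 28.54 days

28.54


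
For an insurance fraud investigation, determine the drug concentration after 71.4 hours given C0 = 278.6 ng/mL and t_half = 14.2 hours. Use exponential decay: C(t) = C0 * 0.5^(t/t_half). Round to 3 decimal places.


Drug concentration decay:
Number of half-lives = t / t_half = 71.4 / 14.2 = 5.028169
Decay factor = 0.5^5.028169 = 0.03064575
C(t) = 278.6 * 0.03064575 = 8.538 ng/mL

8.538


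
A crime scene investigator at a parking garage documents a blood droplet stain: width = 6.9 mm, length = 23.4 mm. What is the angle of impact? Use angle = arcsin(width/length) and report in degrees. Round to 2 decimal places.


Blood spatter impact angle calculation:
width / length = 6.9 / 23.4 = 0.294872
angle = arcsin(0.294872)
angle = 17.15 degrees

17.15


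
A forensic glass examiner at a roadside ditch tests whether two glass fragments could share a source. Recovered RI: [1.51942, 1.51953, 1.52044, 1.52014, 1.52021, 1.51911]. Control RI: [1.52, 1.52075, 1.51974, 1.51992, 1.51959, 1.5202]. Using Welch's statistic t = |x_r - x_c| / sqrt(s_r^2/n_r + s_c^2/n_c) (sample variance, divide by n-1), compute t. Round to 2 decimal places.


Welch's t-criterion for glass RI comparison:
Recovered mean = sum / n_r = 9.11885 / 6 = 1.5198083
Control mean = sum / n_c = 9.1202 / 6 = 1.5200333
Recovered sample variance s_r^2 = 2.77257e-07
Control sample variance s_c^2 = 1.67587e-07
Welch SE (unpooled) = sqrt(s_r^2/n_r + s_c^2/n_c) = sqrt(4.62094e-08 + 2.79311e-08) = sqrt(7.41405e-08) = 0.000272288
|mean_r - mean_c| = 0.000225
t = 0.000225 / 0.000272288 = 0.83

0.83


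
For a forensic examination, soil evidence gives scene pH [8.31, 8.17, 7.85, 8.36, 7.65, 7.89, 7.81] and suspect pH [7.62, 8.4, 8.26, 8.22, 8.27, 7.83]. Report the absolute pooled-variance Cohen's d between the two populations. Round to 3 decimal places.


Pooled-variance Cohen's d for soil pH comparison:
Scene mean = 56.04 / 7 = 8.005714
Suspect mean = 48.6 / 6 = 8.1
Scene sample variance s_s^2 = 0.074595
Suspect sample variance s_c^2 = 0.09244
Pooled variance = ((n_s-1)*s_s^2 + (n_c-1)*s_c^2) / (n_s + n_c - 2) = 0.082706
Pooled SD = sqrt(0.082706) = 0.287587
Mean difference = -0.094286
|d| = |-0.094286| / 0.287587 = 0.328

0.328


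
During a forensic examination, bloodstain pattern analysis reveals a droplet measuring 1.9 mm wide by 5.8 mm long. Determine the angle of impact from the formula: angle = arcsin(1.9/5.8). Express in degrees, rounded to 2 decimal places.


Blood spatter impact angle calculation:
width / length = 1.9 / 5.8 = 0.327586
angle = arcsin(0.327586)
angle = 19.12 degrees

19.12


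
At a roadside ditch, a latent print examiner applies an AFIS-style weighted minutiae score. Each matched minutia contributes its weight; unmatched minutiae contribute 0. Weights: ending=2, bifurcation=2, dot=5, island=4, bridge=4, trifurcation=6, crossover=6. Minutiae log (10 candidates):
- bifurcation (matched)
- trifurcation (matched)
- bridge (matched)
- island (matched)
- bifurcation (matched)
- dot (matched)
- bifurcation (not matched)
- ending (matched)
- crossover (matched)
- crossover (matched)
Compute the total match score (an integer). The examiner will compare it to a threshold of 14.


Weighted minutiae match score:
  bifurcation: matched, +2 (running total 2)
  trifurcation: matched, +6 (running total 8)
  bridge: matched, +4 (running total 12)
  island: matched, +4 (running total 16)
  bifurcation: matched, +2 (running total 18)
  dot: matched, +5 (running total 23)
  bifurcation: not matched, +0
  ending: matched, +2 (running total 25)
  crossover: matched, +6 (running total 31)
  crossover: matched, +6 (running total 37)
Total score = 37
Threshold = 14; verdict = identification

37


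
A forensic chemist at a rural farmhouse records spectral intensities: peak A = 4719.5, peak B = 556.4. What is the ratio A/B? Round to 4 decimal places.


Spectral peak ratio:
Peak A = 4719.5 counts
Peak B = 556.4 counts
Ratio = 4719.5 / 556.4 = 8.4822

8.4822


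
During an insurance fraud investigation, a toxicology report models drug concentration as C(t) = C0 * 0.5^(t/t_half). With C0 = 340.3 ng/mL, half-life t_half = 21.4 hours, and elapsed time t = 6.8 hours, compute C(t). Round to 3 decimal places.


Drug concentration decay:
Number of half-lives = t / t_half = 6.8 / 21.4 = 0.317757
Decay factor = 0.5^0.317757 = 0.80231629
C(t) = 340.3 * 0.80231629 = 273.028 ng/mL

273.028


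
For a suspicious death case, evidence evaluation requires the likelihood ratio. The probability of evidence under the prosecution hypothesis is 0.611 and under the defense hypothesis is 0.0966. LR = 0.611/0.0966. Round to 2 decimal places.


Likelihood ratio calculation:
LR = P(E|Hp) / P(E|Hd)
LR = 0.611 / 0.0966
LR = 6.33

6.33


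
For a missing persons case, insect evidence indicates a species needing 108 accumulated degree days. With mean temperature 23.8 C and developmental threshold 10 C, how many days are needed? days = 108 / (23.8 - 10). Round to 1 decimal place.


Insect development time:
Effective temperature = avg_temp - T_base = 23.8 - 10 = 13.8 C
Days = ADD / effective_temp = 108 / 13.8 = 7.8 days

7.8


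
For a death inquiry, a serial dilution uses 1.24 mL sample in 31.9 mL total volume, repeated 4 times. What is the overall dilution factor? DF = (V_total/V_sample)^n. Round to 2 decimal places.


Dilution factor calculation:
Single dilution = V_total / V_sample = 31.9 / 1.24 ≈ 25.725806
Number of dilutions = 4
Total DF = (31.9 / 1.24)^4 (full precision, rounded at the end) = 438001.90

438001.90


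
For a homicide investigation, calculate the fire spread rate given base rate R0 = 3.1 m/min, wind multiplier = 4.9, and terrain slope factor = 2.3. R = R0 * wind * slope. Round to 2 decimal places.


Fire spread rate calculation:
R = R0 * wind_factor * slope_factor
= 3.1 * 4.9 * 2.3
= 15.19 * 2.3
= 34.94 m/min

34.94


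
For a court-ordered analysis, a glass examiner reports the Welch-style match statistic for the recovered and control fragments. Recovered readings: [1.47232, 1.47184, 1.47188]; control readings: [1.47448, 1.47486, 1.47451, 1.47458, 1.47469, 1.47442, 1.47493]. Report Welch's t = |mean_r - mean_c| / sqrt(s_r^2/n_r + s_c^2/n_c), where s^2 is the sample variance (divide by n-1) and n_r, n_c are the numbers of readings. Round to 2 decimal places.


Welch's t-criterion for glass RI comparison:
Recovered mean = sum / n_r = 4.41604 / 3 = 1.4720133
Control mean = sum / n_c = 10.32247 / 7 = 1.4746386
Recovered sample variance s_r^2 = 7.09333e-08
Control sample variance s_c^2 = 3.82476e-08
Welch SE (unpooled) = sqrt(s_r^2/n_r + s_c^2/n_c) = sqrt(2.36444e-08 + 5.46395e-09) = sqrt(2.91084e-08) = 0.000170612
|mean_r - mean_c| = 0.00262524
t = 0.00262524 / 0.000170612 = 15.39

15.39


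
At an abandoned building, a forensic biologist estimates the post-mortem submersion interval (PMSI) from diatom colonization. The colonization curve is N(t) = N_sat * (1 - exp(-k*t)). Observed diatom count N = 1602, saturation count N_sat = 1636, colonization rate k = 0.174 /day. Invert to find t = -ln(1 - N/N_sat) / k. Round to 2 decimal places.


PMSI from diatom colonization curve:
N / N_sat = 1602 / 1636 = 0.979218
1 - N/N_sat = 0.020782
ln(1 - N/N_sat) = -3.873668
t = -ln(1 - N/N_sat) / k = -(-3.873668) / 0.174 = 22.26 days

22.26


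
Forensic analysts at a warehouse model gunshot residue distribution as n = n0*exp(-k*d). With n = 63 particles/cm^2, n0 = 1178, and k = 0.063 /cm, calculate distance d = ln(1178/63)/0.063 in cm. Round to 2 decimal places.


GSR distance calculation:
n0/n = 1178 / 63 = 18.698413
ln(n0/n) = 2.928439
d = 2.928439 / 0.063 = 46.48 cm

46.48


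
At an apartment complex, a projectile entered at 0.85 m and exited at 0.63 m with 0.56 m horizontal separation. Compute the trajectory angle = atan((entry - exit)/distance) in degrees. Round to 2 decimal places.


Bullet trajectory angle:
Height difference = 0.85 - 0.63 = 0.22 m
angle = atan(0.22 / 0.56)
angle = atan(0.392857)
angle = 21.45 degrees

21.45


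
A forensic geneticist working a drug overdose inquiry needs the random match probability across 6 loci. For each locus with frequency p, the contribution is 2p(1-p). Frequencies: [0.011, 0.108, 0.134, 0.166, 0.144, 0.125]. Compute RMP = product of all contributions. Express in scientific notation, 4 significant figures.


Computing RMP for 6 loci:
Locus 1: 2 * 0.011 * 0.989 = 0.021758
Locus 2: 2 * 0.108 * 0.892 = 0.192672
Locus 3: 2 * 0.134 * 0.866 = 0.232088
Locus 4: 2 * 0.166 * 0.834 = 0.276888
Locus 5: 2 * 0.144 * 0.856 = 0.246528
Locus 6: 2 * 0.125 * 0.875 = 0.21875
RMP = 1.453e-05

1.453e-05


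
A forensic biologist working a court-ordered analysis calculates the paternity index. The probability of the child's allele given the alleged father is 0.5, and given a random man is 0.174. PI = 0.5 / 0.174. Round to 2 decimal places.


Paternity Index calculation:
PI = P(allele|father) / P(allele|random)
PI = 0.5 / 0.174
PI = 2.87

2.87


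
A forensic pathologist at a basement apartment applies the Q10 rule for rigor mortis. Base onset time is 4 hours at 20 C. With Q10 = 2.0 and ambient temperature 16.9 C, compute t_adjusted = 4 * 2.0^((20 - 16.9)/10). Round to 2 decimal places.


Rigor mortis time adjustment:
Exponent = (T_ref - T_actual) / 10 = (20 - 16.9) / 10 = 0.31
Q10 factor = 2.0^0.31 = 1.23971
t_adjusted = 4 * 1.23971 = 4.96 hours

4.96


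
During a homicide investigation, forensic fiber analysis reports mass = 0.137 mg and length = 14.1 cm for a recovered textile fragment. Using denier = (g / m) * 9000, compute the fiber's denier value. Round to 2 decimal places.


Denier calculation:
Mass in grams = 0.137 mg / 1000 = 0.000137 g
Length in meters = 14.1 cm / 100 = 0.141 m
Linear density = mass / length = 0.000137 / 0.141 = 0.00097163 g/m
Denier = (g/m) * 9000 = 0.00097163 * 9000 = 8.74

8.74


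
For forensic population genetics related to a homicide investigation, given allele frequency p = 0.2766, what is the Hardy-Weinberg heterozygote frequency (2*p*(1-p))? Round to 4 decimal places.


Hardy-Weinberg heterozygote frequency:
q = 1 - p = 1 - 0.2766 = 0.7234
2pq = 2 * 0.2766 * 0.7234 = 0.4002

0.4002


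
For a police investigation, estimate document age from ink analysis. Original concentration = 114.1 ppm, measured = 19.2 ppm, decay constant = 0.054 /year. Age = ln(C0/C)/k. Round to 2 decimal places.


Document age estimation:
C0/C = 114.1 / 19.2 = 5.942708
ln(C0/C) = 1.782165
t = 1.782165 / 0.054 = 33.00 years

33.00


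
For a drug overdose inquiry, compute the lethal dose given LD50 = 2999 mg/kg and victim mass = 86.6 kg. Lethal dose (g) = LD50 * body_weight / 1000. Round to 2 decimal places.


Lethal dose calculation:
Lethal dose = LD50 * body_weight / 1000
= 2999 * 86.6 / 1000
= 259713.4 / 1000
= 259.71 g

259.71


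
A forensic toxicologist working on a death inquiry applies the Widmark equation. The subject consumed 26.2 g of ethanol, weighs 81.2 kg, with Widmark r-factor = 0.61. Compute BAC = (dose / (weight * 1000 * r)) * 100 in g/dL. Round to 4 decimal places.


Applying the Widmark formula:
BAC = (dose_g / (body_wt * 1000 * r)) * 100
Denominator = 81.2 * 1000 * 0.61 = 49532
BAC = (26.2 / 49532) * 100
BAC = 0.0529 g/dL

0.0529


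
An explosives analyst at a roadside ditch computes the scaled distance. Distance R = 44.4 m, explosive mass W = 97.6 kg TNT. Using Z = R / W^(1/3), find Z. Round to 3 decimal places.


Scaled distance calculation:
W^(1/3) = 97.6^(1/3) = 4.604155
Z = R / W^(1/3) = 44.4 / 4.604155
Z = 9.643 m/kg^(1/3)

9.643


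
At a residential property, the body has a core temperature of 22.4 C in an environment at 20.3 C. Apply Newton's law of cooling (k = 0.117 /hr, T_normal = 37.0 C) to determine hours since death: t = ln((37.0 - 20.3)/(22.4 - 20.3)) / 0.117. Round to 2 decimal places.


Using Newton's law of cooling:
t = ln((T_normal - T_ambient) / (T_body - T_ambient)) / k
T_normal - T_ambient = 16.7
T_body - T_ambient = 2.1
Ratio = 7.952381
ln(ratio) = 2.073471
t = 2.073471 / 0.117 = 17.72 hours

17.72


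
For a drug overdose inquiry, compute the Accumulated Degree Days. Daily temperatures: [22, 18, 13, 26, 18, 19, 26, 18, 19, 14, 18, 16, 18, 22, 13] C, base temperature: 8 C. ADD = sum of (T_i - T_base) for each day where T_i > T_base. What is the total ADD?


Computing ADD day by day:
Day 1: max(0, 22 - 8) = 14
Day 2: max(0, 18 - 8) = 10
Day 3: max(0, 13 - 8) = 5
Day 4: max(0, 26 - 8) = 18
Day 5: max(0, 18 - 8) = 10
Day 6: max(0, 19 - 8) = 11
Day 7: max(0, 26 - 8) = 18
Day 8: max(0, 18 - 8) = 10
Day 9: max(0, 19 - 8) = 11
Day 10: max(0, 14 - 8) = 6
Day 11: max(0, 18 - 8) = 10
Day 12: max(0, 16 - 8) = 8
Day 13: max(0, 18 - 8) = 10
Day 14: max(0, 22 - 8) = 14
Day 15: max(0, 13 - 8) = 5
Total ADD = 160

160


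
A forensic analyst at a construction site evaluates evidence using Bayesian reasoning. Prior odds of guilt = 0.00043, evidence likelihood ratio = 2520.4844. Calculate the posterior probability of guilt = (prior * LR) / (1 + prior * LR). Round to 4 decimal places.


Bayesian evidence evaluation:
Posterior odds = prior_odds * LR = 0.00043 * 2520.4844 = 1.083808
Posterior probability = posterior_odds / (1 + posterior_odds)
= 1.083808 / (1 + 1.083808)
= 1.083808 / 2.083808
= 0.5201

0.5201


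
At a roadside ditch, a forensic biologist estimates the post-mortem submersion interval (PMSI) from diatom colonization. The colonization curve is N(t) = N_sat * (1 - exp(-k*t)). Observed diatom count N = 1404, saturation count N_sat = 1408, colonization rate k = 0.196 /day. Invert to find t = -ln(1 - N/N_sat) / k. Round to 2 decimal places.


PMSI from diatom colonization curve:
N / N_sat = 1404 / 1408 = 0.997159
1 - N/N_sat = 0.002841
ln(1 - N/N_sat) = -5.863599
t = -ln(1 - N/N_sat) / k = -(-5.863599) / 0.196 = 29.92 days

29.92


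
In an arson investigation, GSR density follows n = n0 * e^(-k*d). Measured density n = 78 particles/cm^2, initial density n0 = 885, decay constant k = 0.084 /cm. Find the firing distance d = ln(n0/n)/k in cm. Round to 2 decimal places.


GSR distance calculation:
n0/n = 885 / 78 = 11.346154
ln(n0/n) = 2.428879
d = 2.428879 / 0.084 = 28.92 cm

28.92


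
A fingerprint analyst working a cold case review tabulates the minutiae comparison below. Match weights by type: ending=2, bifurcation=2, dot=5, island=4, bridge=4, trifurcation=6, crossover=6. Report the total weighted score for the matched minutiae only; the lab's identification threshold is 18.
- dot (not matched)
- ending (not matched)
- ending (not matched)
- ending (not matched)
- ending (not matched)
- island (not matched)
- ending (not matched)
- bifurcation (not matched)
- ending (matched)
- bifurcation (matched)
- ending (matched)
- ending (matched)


Weighted minutiae match score:
  dot: not matched, +0
  ending: not matched, +0
  ending: not matched, +0
  ending: not matched, +0
  ending: not matched, +0
  island: not matched, +0
  ending: not matched, +0
  bifurcation: not matched, +0
  ending: matched, +2 (running total 2)
  bifurcation: matched, +2 (running total 4)
  ending: matched, +2 (running total 6)
  ending: matched, +2 (running total 8)
Total score = 8
Threshold = 18; verdict = inconclusive

8


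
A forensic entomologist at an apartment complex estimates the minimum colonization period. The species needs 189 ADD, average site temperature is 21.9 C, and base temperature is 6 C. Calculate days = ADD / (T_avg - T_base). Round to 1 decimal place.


Insect development time:
Effective temperature = avg_temp - T_base = 21.9 - 6 = 15.9 C
Days = ADD / effective_temp = 189 / 15.9 = 11.9 days

11.9


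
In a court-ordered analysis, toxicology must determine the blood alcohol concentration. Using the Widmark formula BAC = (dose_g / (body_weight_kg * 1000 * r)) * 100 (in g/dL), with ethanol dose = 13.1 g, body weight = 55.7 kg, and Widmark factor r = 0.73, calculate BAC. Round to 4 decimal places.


Applying the Widmark formula:
BAC = (dose_g / (body_wt * 1000 * r)) * 100
Denominator = 55.7 * 1000 * 0.73 = 40661
BAC = (13.1 / 40661) * 100
BAC = 0.0322 g/dL

0.0322


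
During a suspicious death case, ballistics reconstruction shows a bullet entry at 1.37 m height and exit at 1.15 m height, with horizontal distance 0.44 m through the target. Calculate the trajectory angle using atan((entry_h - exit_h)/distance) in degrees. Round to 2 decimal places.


Bullet trajectory angle:
Height difference = 1.37 - 1.15 = 0.22 m
angle = atan(0.22 / 0.44)
angle = atan(0.5)
angle = 26.57 degrees

26.57


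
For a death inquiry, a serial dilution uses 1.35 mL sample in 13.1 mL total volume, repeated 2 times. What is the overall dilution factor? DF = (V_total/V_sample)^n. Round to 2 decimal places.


Dilution factor calculation:
Single dilution = V_total / V_sample = 13.1 / 1.35 ≈ 9.703704
Number of dilutions = 2
Total DF = (13.1 / 1.35)^2 (full precision, rounded at the end) = 94.16

94.16


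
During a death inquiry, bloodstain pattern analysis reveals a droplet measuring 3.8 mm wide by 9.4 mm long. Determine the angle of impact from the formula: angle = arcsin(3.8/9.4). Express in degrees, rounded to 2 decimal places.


Blood spatter impact angle calculation:
width / length = 3.8 / 9.4 = 0.404255
angle = arcsin(0.404255)
angle = 23.84 degrees

23.84


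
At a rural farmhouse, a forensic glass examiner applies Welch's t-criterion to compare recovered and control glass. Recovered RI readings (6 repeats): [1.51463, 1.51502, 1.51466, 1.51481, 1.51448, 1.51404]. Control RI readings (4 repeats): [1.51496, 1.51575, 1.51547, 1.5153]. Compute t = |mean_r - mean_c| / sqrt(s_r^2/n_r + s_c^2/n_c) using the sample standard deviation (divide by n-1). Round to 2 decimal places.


Welch's t-criterion for glass RI comparison:
Recovered mean = sum / n_r = 9.08764 / 6 = 1.5146067
Control mean = sum / n_c = 6.06148 / 4 = 1.51537
Recovered sample variance s_r^2 = 1.10547e-07
Control sample variance s_c^2 = 1.09133e-07
Welch SE (unpooled) = sqrt(s_r^2/n_r + s_c^2/n_c) = sqrt(1.84244e-08 + 2.72833e-08) = sqrt(4.57077e-08) = 0.000213794
|mean_r - mean_c| = 0.000763333
t = 0.000763333 / 0.000213794 = 3.57

3.57


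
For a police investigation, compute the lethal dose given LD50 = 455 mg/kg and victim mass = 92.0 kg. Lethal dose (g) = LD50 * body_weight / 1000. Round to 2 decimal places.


Lethal dose calculation:
Lethal dose = LD50 * body_weight / 1000
= 455 * 92.0 / 1000
= 41860 / 1000
= 41.86 g

41.86


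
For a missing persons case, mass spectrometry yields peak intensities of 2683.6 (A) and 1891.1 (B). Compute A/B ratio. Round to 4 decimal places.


Spectral peak ratio:
Peak A = 2683.6 counts
Peak B = 1891.1 counts
Ratio = 2683.6 / 1891.1 = 1.4191

1.4191


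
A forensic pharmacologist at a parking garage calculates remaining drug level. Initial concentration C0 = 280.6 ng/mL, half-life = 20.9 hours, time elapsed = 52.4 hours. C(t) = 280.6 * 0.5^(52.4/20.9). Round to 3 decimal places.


Drug concentration decay:
Number of half-lives = t / t_half = 52.4 / 20.9 = 2.507177
Decay factor = 0.5^2.507177 = 0.17589947
C(t) = 280.6 * 0.17589947 = 49.357 ng/mL

49.357


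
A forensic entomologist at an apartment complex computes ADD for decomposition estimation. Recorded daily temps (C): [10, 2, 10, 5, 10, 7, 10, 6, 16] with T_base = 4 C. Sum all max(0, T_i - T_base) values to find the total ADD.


Computing ADD day by day:
Day 1: max(0, 10 - 4) = 6
Day 2: max(0, 2 - 4) = 0
Day 3: max(0, 10 - 4) = 6
Day 4: max(0, 5 - 4) = 1
Day 5: max(0, 10 - 4) = 6
Day 6: max(0, 7 - 4) = 3
Day 7: max(0, 10 - 4) = 6
Day 8: max(0, 6 - 4) = 2
Day 9: max(0, 16 - 4) = 12
Total ADD = 42

42


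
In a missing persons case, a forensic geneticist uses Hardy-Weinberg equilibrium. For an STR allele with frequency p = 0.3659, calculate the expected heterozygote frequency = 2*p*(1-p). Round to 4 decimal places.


Hardy-Weinberg heterozygote frequency:
q = 1 - p = 1 - 0.3659 = 0.6341
2pq = 2 * 0.3659 * 0.6341 = 0.4640

0.4640


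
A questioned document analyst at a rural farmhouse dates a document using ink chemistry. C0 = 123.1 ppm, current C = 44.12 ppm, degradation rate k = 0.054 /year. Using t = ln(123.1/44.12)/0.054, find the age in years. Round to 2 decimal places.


Document age estimation:
C0/C = 123.1 / 44.12 = 2.790118
ln(C0/C) = 1.026084
t = 1.026084 / 0.054 = 19.00 years

19.00


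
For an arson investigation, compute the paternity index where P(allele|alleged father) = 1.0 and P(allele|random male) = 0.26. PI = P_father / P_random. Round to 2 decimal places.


Paternity Index calculation:
PI = P(allele|father) / P(allele|random)
PI = 1.0 / 0.26
PI = 3.85

3.85


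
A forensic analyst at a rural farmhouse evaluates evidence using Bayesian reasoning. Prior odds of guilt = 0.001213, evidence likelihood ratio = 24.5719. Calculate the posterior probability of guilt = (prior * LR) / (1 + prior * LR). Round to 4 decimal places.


Bayesian evidence evaluation:
Posterior odds = prior_odds * LR = 0.001213 * 24.5719 = 0.02980571
Posterior probability = posterior_odds / (1 + posterior_odds)
= 0.02980571 / (1 + 0.02980571)
= 0.02980571 / 1.02980571
= 0.0289

0.0289


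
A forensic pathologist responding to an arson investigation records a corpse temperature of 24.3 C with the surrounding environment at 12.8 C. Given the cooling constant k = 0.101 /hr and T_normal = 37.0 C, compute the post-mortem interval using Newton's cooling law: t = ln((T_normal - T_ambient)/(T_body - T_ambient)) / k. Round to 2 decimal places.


Using Newton's law of cooling:
t = ln((T_normal - T_ambient) / (T_body - T_ambient)) / k
T_normal - T_ambient = 24.2
T_body - T_ambient = 11.5
Ratio = 2.104348
ln(ratio) = 0.744006
t = 0.744006 / 0.101 = 7.37 hours

7.37


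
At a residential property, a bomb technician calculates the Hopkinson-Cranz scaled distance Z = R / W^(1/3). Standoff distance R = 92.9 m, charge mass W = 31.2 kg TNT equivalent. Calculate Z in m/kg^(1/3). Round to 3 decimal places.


Scaled distance calculation:
W^(1/3) = 31.2^(1/3) = 3.148122
Z = R / W^(1/3) = 92.9 / 3.148122
Z = 29.510 m/kg^(1/3)

29.510


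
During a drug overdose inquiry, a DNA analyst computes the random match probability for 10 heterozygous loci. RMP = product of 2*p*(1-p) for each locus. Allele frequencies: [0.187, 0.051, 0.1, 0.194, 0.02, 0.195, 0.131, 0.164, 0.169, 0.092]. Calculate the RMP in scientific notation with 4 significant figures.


Computing RMP for 10 loci:
Locus 1: 2 * 0.187 * 0.813 = 0.304062
Locus 2: 2 * 0.051 * 0.949 = 0.096798
Locus 3: 2 * 0.1 * 0.9 = 0.18
Locus 4: 2 * 0.194 * 0.806 = 0.312728
Locus 5: 2 * 0.02 * 0.98 = 0.0392
Locus 6: 2 * 0.195 * 0.805 = 0.31395
Locus 7: 2 * 0.131 * 0.869 = 0.227678
Locus 8: 2 * 0.164 * 0.836 = 0.274208
Locus 9: 2 * 0.169 * 0.831 = 0.280878
Locus 10: 2 * 0.092 * 0.908 = 0.167072
RMP = 5.974e-08

5.974e-08


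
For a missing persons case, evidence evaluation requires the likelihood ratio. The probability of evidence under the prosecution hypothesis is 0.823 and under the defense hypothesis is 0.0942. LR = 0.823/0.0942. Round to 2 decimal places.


Likelihood ratio calculation:
LR = P(E|Hp) / P(E|Hd)
LR = 0.823 / 0.0942
LR = 8.74

8.74


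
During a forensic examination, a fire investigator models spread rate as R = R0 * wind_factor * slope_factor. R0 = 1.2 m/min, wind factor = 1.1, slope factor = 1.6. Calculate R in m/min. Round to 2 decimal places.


Fire spread rate calculation:
R = R0 * wind_factor * slope_factor
= 1.2 * 1.1 * 1.6
= 1.32 * 1.6
= 2.11 m/min

2.11
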